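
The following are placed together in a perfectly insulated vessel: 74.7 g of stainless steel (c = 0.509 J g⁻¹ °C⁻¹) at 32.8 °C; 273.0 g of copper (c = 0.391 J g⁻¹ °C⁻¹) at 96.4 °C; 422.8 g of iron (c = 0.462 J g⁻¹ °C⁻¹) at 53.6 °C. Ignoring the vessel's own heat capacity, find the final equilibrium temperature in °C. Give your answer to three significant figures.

Σ mᵢcᵢ(T − Tᵢ) = 0  ⇒  T = Σ mᵢcᵢTᵢ / Σ mᵢcᵢ
Σ mᵢcᵢ = 74.7×0.509 + 273.0×0.391 + 422.8×0.462 = 340.0989
Σ mᵢcᵢTᵢ = 38.0223×32.8 + 106.743×96.4 + 195.3336×53.6 = 22007
T = 22007 / 340.0989 = 64.71 °C

T_f = 64.7 °C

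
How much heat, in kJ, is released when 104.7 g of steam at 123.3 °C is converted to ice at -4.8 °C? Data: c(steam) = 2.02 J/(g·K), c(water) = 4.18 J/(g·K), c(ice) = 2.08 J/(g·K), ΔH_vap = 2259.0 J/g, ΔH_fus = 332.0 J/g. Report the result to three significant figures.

q1 (cool steam 123.3→100 °C): 104.7 × 2.02 × 23.3 = 4928 J
q2 (condense at 100 °C): 104.7 × 2259.0 = 236517 J
q3 (cool water 100→0 °C): 104.7 × 4.18 × 100.0 = 43765 J
q4 (freeze at 0 °C): 104.7 × 332.0 = 34760 J
q5 (cool ice 0→-4.8 °C): 104.7 × 2.08 × 4.8 = 1045 J
Total: 4928 + 236517 + 43765 + 34760 + 1045 = 321015 J = 321 kJ

q = 321 kJ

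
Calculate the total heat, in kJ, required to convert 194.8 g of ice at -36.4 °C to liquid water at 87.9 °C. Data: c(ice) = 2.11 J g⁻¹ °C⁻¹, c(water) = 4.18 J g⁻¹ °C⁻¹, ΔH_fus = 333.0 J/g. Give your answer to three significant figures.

q1 (heat ice -36.4→0.0 °C): 194.8 × 2.11 × 36.4 = 14961 J
q2 (melt at 0 °C): 194.8 × 333.0 = 64868 J
q3 (heat water 0.0→87.9 °C): 194.8 × 4.18 × 87.9 = 71574 J
Total: 14961 + 64868 + 71574 = 151403 J = 151 kJ

q = 151 kJ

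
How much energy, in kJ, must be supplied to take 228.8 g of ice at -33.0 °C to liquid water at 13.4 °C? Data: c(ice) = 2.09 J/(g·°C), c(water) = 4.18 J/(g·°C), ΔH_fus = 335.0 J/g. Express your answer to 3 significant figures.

q = 105 kJ

q1 (heat ice -33.0→0.0 °C): 228.8 × 2.09 × 33.0 = 15780 J
q2 (melt at 0 °C): 228.8 × 335.0 = 76648 J
q3 (heat water 0.0→13.4 °C): 228.8 × 4.18 × 13.4 = 12816 J
Total: 15780 + 76648 + 12816 = 105244 J = 105 kJ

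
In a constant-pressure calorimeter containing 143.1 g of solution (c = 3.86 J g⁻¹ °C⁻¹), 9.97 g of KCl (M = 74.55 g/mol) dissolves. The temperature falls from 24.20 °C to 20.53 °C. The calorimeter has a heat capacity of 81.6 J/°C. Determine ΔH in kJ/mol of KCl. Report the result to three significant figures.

|ΔT| = |20.53 − 24.20| = 3.67 °C
|q_surr| = (143.1 × 3.86 + 81.6) × 3.67 = 633.966 × 3.67 = 2327 J
n(KCl) = 9.97 / 74.55 = 0.1337 mol
Temperature fell, so q_rxn = +|q_surr| = 2.327 kJ
ΔH = q_rxn / n = 17.40 kJ/mol

ΔH = 17.4 kJ/mol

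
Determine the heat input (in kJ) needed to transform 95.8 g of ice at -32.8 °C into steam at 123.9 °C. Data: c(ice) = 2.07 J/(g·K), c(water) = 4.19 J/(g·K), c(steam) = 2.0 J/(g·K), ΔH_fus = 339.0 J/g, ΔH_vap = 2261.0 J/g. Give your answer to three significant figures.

q1 (heat ice -32.8→0.0 °C): 95.8 × 2.07 × 32.8 = 6504 J
q2 (melt at 0 °C): 95.8 × 339.0 = 32476 J
q3 (heat water 0.0→100.0 °C): 95.8 × 4.19 × 100.0 = 40140 J
q4 (vaporize at 100 °C): 95.8 × 2261.0 = 216604 J
q5 (heat steam 100.0→123.9 °C): 95.8 × 2.0 × 23.9 = 4579 J
Total: 6504 + 32476 + 40140 + 216604 + 4579 = 300303 J = 300 kJ

q = 300 kJ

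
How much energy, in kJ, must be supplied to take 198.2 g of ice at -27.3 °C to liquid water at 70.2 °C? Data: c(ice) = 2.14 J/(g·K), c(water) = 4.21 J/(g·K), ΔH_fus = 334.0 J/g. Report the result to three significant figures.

q = 136 kJ

q1 (heat ice -27.3→0.0 °C): 198.2 × 2.14 × 27.3 = 11579 J
q2 (melt at 0 °C): 198.2 × 334.0 = 66199 J
q3 (heat water 0.0→70.2 °C): 198.2 × 4.21 × 70.2 = 58576 J
Total: 11579 + 66199 + 58576 = 136354 J = 136 kJ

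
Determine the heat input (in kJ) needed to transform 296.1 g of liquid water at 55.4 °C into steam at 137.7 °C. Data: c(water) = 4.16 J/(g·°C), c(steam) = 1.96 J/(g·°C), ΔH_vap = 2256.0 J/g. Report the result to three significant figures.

q1 (heat water 55.4→100.0 °C): 296.1 × 4.16 × 44.6 = 54937 J
q2 (vaporize at 100 °C): 296.1 × 2256.0 = 668002 J
q3 (heat steam 100.0→137.7 °C): 296.1 × 1.96 × 37.7 = 21879 J
Total: 54937 + 668002 + 21879 = 744818 J = 745 kJ

q = 745 kJ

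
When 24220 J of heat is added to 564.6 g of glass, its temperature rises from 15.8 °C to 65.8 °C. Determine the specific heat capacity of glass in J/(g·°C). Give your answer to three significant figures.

c = 0.858 J/(g·°C)

c = q / (m ΔT) = 24220 / (564.6 × 50.0)
c = 24220 / 28230 = 0.858 J/(g·°C)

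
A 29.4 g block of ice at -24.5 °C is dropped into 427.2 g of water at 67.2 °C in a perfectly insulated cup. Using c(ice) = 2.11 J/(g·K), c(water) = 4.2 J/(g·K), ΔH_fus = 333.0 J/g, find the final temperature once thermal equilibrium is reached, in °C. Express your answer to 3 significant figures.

Heat to bring ice to 0 °C and melt it: q₁ = 29.4×2.11×24.5 + 29.4×333.0 = 11310 J
Heat the water can supply cooling to 0 °C: 427.2×4.2×67.2 = 120573 J > q₁, so all ice melts.
Energy balance: 427.2×4.2×(67.2 − T) = 11310 + 29.4×4.2×(T − 0)
1794.24(67.2 − T) = 11310 + 123.48 T
120573 − 11310 = 1917.72 T
T = 109263 / 1917.72 = 56.98 °C

T_f = 57.0 °C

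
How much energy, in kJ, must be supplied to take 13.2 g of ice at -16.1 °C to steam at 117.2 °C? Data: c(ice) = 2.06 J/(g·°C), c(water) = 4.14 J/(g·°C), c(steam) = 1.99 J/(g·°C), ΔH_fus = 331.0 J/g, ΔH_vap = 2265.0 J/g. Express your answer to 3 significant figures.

q = 40.6 kJ

q1 (heat ice -16.1→0.0 °C): 13.2 × 2.06 × 16.1 = 438 J
q2 (melt at 0 °C): 13.2 × 331.0 = 4369 J
q3 (heat water 0.0→100.0 °C): 13.2 × 4.14 × 100.0 = 5465 J
q4 (vaporize at 100 °C): 13.2 × 2265.0 = 29898 J
q5 (heat steam 100.0→117.2 °C): 13.2 × 1.99 × 17.2 = 452 J
Total: 438 + 4369 + 5465 + 29898 + 452 = 40622 J = 40.6 kJ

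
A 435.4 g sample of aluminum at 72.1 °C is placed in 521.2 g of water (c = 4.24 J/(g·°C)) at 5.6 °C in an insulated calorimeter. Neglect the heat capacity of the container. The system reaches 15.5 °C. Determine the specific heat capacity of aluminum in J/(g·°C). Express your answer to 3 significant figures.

q_gained = (521.2 × 4.24) × (15.5 − 5.6) = 21880 J
q_lost = 435.4 × c × (72.1 − 15.5) = 24643.64 c
Set equal: c = 21880 / 24643.64 = 0.888 J/(g·°C)

c = 0.888 J/(g·°C)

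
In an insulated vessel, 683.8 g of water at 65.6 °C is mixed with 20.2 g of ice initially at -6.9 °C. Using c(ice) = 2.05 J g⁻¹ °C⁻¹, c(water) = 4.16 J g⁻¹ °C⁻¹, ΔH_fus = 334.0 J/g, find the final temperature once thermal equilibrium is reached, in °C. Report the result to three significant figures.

T_f = 61.3 °C

Heat to bring ice to 0 °C and melt it: q₁ = 20.2×2.05×6.9 + 20.2×334.0 = 7032.5 J
Heat the water can supply cooling to 0 °C: 683.8×4.16×65.6 = 186606 J > q₁, so all ice melts.
Energy balance: 683.8×4.16×(65.6 − T) = 7032.5 + 20.2×4.16×(T − 0)
2844.608(65.6 − T) = 7032.5 + 84.032 T
186606 − 7032.5 = 2928.640 T
T = 179573.5 / 2928.640 = 61.32 °C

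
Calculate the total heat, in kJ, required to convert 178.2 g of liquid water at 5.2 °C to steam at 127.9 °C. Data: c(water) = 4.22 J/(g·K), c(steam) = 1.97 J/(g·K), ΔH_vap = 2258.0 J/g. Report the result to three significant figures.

q1 (heat water 5.2→100.0 °C): 178.2 × 4.22 × 94.8 = 71290 J
q2 (vaporize at 100 °C): 178.2 × 2258.0 = 402376 J
q3 (heat steam 100.0→127.9 °C): 178.2 × 1.97 × 27.9 = 9794 J
Total: 71290 + 402376 + 9794 = 483460 J = 483 kJ

q = 483 kJ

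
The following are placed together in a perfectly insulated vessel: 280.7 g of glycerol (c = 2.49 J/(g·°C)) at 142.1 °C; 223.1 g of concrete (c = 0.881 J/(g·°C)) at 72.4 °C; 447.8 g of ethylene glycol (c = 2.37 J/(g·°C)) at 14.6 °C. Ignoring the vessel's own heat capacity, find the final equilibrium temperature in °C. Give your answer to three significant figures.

Σ mᵢcᵢ(T − Tᵢ) = 0  ⇒  T = Σ mᵢcᵢTᵢ / Σ mᵢcᵢ
Σ mᵢcᵢ = 280.7×2.49 + 223.1×0.881 + 447.8×2.37 = 1956.7801
Σ mᵢcᵢTᵢ = 698.943×142.1 + 196.5511×72.4 + 1061.286×14.6 = 129040
T = 129040 / 1956.7801 = 65.945 °C

T_f = 65.9 °C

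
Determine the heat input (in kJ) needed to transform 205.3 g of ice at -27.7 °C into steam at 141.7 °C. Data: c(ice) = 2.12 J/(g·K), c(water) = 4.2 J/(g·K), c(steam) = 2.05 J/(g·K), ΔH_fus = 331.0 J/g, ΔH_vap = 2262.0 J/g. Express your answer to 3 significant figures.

q = 648 kJ

q1 (heat ice -27.7→0.0 °C): 205.3 × 2.12 × 27.7 = 12056 J
q2 (melt at 0 °C): 205.3 × 331.0 = 67954 J
q3 (heat water 0.0→100.0 °C): 205.3 × 4.2 × 100.0 = 86226 J
q4 (vaporize at 100 °C): 205.3 × 2262.0 = 464389 J
q5 (heat steam 100.0→141.7 °C): 205.3 × 2.05 × 41.7 = 17550 J
Total: 12056 + 67954 + 86226 + 464389 + 17550 = 648175 J = 648 kJ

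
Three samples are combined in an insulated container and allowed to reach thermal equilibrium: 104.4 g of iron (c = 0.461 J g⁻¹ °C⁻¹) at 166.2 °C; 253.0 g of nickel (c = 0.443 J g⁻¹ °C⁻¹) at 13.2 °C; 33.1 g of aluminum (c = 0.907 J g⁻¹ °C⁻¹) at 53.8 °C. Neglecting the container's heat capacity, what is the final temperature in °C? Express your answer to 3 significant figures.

Σ mᵢcᵢ(T − Tᵢ) = 0  ⇒  T = Σ mᵢcᵢTᵢ / Σ mᵢcᵢ
Σ mᵢcᵢ = 104.4×0.461 + 253.0×0.443 + 33.1×0.907 = 190.2291
Σ mᵢcᵢTᵢ = 48.1284×166.2 + 112.079×13.2 + 30.0217×53.8 = 11094
T = 11094 / 190.2291 = 58.32 °C

T_f = 58.3 °C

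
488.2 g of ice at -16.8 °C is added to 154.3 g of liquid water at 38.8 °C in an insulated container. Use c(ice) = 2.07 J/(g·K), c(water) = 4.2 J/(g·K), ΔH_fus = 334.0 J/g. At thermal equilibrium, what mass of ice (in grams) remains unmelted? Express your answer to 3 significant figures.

m_ice remaining = 464 g

Heat to warm all ice to 0 °C: 488.2×2.07×16.8 = 16978 J
Heat released by water cooling to 0 °C: 154.3×4.2×38.8 = 25145 J
25145 J < 16978 + 488.2×334.0 = 180036.8 J, so not all ice melts; final T = 0 °C.
Heat left for melting: 25145 − 16978 = 8167 J
Mass melted = 8167 / 334.0 = 24.45 g
Ice remaining = 488.2 − 24.45 = 463.75 g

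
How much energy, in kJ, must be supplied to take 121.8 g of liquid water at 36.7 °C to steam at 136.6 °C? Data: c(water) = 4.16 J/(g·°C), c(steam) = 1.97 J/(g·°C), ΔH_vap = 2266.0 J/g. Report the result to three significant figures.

q = 317 kJ

q1 (heat water 36.7→100.0 °C): 121.8 × 4.16 × 63.3 = 32073 J
q2 (vaporize at 100 °C): 121.8 × 2266.0 = 275999 J
q3 (heat steam 100.0→136.6 °C): 121.8 × 1.97 × 36.6 = 8782 J
Total: 32073 + 275999 + 8782 = 316854 J = 317 kJ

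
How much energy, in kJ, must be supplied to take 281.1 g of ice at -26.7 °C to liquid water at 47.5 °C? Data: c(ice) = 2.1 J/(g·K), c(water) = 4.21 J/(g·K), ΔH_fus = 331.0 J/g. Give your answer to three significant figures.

q = 165 kJ

q1 (heat ice -26.7→0.0 °C): 281.1 × 2.1 × 26.7 = 15761 J
q2 (melt at 0 °C): 281.1 × 331.0 = 93044 J
q3 (heat water 0.0→47.5 °C): 281.1 × 4.21 × 47.5 = 56213 J
Total: 15761 + 93044 + 56213 = 165018 J = 165 kJ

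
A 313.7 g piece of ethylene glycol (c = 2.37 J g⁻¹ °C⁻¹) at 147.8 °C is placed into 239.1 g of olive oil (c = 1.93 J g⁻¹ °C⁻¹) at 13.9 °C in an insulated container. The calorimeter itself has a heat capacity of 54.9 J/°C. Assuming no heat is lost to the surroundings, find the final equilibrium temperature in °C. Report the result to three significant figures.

Heat lost by ethylene glycol = heat gained by olive oil + calorimeter.
(313.7)(2.37)(147.8 − T) = [(239.1)(1.93) + 54.9](T − 13.9)
743.469 (147.8 − T) = 516.363 (T − 13.9)
109880 − 743.469 T = 516.363 T − 7177.4
117057.4 = 1259.832 T
T = 92.92 °C

T_f = 92.9 °C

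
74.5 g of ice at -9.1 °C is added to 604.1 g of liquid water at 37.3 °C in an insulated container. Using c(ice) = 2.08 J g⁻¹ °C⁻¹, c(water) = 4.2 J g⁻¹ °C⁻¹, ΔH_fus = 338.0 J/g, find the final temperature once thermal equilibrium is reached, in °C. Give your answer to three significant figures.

T_f = 23.9 °C

Heat to bring ice to 0 °C and melt it: q₁ = 74.5×2.08×9.1 + 74.5×338.0 = 26591 J
Heat the water can supply cooling to 0 °C: 604.1×4.2×37.3 = 94638.3 J > q₁, so all ice melts.
Energy balance: 604.1×4.2×(37.3 − T) = 26591 + 74.5×4.2×(T − 0)
2537.22(37.3 − T) = 26591 + 312.9 T
94638.3 − 26591 = 2850.12 T
T = 68047.3 / 2850.12 = 23.88 °C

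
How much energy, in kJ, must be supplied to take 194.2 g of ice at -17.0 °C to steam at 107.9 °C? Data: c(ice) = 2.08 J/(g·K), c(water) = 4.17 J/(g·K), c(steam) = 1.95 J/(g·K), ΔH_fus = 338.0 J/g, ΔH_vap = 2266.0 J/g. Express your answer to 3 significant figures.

q = 597 kJ

q1 (heat ice -17.0→0.0 °C): 194.2 × 2.08 × 17.0 = 6867 J
q2 (melt at 0 °C): 194.2 × 338.0 = 65640 J
q3 (heat water 0.0→100.0 °C): 194.2 × 4.17 × 100.0 = 80981 J
q4 (vaporize at 100 °C): 194.2 × 2266.0 = 440057 J
q5 (heat steam 100.0→107.9 °C): 194.2 × 1.95 × 7.9 = 2992 J
Total: 6867 + 65640 + 80981 + 440057 + 2992 = 596537 J = 597 kJ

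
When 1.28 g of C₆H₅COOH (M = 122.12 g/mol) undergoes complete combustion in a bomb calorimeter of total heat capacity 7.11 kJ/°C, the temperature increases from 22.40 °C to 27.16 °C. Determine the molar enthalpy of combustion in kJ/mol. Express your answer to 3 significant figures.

ΔT = 27.16 − 22.40 = 4.76 °C
q_cal = C_cal × ΔT = 7.11 × 4.76 = 33.8436 kJ
n = 1.28 / 122.12 = 0.01048 mol
q_rxn = −q_cal = -33.8436 kJ
ΔH = -33.8436 / 0.01048 = -3229 kJ/mol

ΔH = -3230 kJ/mol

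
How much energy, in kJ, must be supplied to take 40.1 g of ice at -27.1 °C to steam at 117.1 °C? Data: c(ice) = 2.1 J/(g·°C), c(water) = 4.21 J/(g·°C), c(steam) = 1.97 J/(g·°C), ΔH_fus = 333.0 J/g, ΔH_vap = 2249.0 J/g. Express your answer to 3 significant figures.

q1 (heat ice -27.1→0.0 °C): 40.1 × 2.1 × 27.1 = 2282 J
q2 (melt at 0 °C): 40.1 × 333.0 = 13353 J
q3 (heat water 0.0→100.0 °C): 40.1 × 4.21 × 100.0 = 16882 J
q4 (vaporize at 100 °C): 40.1 × 2249.0 = 90185 J
q5 (heat steam 100.0→117.1 °C): 40.1 × 1.97 × 17.1 = 1351 J
Total: 2282 + 13353 + 16882 + 90185 + 1351 = 124053 J = 124 kJ

q = 124 kJ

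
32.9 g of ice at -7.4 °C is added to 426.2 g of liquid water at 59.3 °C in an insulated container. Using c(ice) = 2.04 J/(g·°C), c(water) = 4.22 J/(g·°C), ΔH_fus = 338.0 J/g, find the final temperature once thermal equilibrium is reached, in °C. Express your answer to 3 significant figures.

Heat to bring ice to 0 °C and melt it: q₁ = 32.9×2.04×7.4 + 32.9×338.0 = 11617 J
Heat the water can supply cooling to 0 °C: 426.2×4.22×59.3 = 106655 J > q₁, so all ice melts.
Energy balance: 426.2×4.22×(59.3 − T) = 11617 + 32.9×4.22×(T − 0)
1798.564(59.3 − T) = 11617 + 138.838 T
106655 − 11617 = 1937.402 T
T = 95038 / 1937.402 = 49.05 °C

T_f = 49.1 °C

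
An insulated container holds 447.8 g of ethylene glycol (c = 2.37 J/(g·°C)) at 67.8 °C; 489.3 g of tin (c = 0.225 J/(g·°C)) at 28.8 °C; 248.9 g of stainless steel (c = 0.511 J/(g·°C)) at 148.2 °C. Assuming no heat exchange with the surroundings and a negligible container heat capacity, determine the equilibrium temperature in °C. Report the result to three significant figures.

T_f = 72.4 °C

Σ mᵢcᵢ(T − Tᵢ) = 0  ⇒  T = Σ mᵢcᵢTᵢ / Σ mᵢcᵢ
Σ mᵢcᵢ = 447.8×2.37 + 489.3×0.225 + 248.9×0.511 = 1298.5664
Σ mᵢcᵢTᵢ = 1061.286×67.8 + 110.0925×28.8 + 127.1879×148.2 = 93975
T = 93975 / 1298.5664 = 72.37 °C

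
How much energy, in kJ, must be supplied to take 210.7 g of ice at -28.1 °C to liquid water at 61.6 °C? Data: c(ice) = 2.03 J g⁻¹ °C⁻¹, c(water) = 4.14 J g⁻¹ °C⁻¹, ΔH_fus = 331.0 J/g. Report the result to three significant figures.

q1 (heat ice -28.1→0.0 °C): 210.7 × 2.03 × 28.1 = 12019 J
q2 (melt at 0 °C): 210.7 × 331.0 = 69742 J
q3 (heat water 0.0→61.6 °C): 210.7 × 4.14 × 61.6 = 53734 J
Total: 12019 + 69742 + 53734 = 135495 J = 135 kJ

q = 135 kJ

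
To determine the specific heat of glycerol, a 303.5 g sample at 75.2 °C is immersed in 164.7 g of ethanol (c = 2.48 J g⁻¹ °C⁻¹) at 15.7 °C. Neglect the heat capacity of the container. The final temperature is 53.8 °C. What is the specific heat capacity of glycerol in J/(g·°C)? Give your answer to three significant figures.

c = 2.40 J/(g·°C)

q_gained = (164.7 × 2.48) × (53.8 − 15.7) = 15560 J
q_lost = 303.5 × c × (75.2 − 53.8) = 6494.9 c
Set equal: c = 15560 / 6494.9 = 2.40 J/(g·°C)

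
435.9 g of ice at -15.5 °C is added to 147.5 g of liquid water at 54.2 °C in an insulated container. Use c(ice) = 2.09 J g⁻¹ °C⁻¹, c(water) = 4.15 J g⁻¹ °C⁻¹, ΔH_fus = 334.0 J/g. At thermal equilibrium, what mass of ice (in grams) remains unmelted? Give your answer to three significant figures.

Heat to warm all ice to 0 °C: 435.9×2.09×15.5 = 14121 J
Heat released by water cooling to 0 °C: 147.5×4.15×54.2 = 33177 J
33177 J < 14121 + 435.9×334.0 = 159711.6 J, so not all ice melts; final T = 0 °C.
Heat left for melting: 33177 − 14121 = 19056 J
Mass melted = 19056 / 334.0 = 57.05 g
Ice remaining = 435.9 − 57.05 = 378.85 g

m_ice remaining = 379 g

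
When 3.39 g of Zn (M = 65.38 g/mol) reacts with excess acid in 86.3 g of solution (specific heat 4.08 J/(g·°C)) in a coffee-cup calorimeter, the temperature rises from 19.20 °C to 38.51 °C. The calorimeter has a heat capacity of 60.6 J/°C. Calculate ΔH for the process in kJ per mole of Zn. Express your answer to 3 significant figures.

ΔH = -154 kJ/mol

|ΔT| = |38.51 − 19.20| = 19.31 °C
|q_surr| = (86.3 × 4.08 + 60.6) × 19.31 = 412.704 × 19.31 = 7969 J
n(Zn) = 3.39 / 65.38 = 0.05185 mol
Temperature rose, so q_rxn = −|q_surr| = -7.969 kJ
ΔH = q_rxn / n = -153.7 kJ/mol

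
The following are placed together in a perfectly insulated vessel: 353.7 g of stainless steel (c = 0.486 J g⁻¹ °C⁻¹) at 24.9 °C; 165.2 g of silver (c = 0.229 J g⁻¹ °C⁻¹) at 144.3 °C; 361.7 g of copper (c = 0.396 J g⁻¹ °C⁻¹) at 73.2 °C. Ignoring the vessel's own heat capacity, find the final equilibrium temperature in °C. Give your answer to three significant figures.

T_f = 57.3 °C

Σ mᵢcᵢ(T − Tᵢ) = 0  ⇒  T = Σ mᵢcᵢTᵢ / Σ mᵢcᵢ
Σ mᵢcᵢ = 353.7×0.486 + 165.2×0.229 + 361.7×0.396 = 352.9622
Σ mᵢcᵢTᵢ = 171.8982×24.9 + 37.8308×144.3 + 143.2332×73.2 = 20224
T = 20224 / 352.9622 = 57.30 °C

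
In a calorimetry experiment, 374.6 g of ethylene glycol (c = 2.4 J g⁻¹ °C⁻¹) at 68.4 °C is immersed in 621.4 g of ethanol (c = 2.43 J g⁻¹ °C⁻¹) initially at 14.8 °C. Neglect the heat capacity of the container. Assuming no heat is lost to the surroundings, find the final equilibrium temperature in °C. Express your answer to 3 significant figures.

T_f = 34.8 °C

Heat lost by ethylene glycol = heat gained by ethanol.
(374.6)(2.4)(68.4 − T) = (621.4)(2.43)(T − 14.8)
899.04 (68.4 − T) = 1510.002 (T − 14.8)
61494 − 899.04 T = 1510.002 T − 22348
83842 = 2409.042 T
T = 34.80 °C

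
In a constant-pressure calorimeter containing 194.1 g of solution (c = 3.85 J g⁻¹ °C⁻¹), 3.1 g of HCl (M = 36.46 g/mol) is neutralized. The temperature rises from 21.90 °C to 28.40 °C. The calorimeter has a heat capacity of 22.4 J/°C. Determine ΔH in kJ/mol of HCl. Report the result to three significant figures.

|ΔT| = |28.40 − 21.90| = 6.50 °C
|q_surr| = (194.1 × 3.85 + 22.4) × 6.50 = 769.685 × 6.50 = 5003 J
n(HCl) = 3.1 / 36.46 = 0.08502 mol
Temperature rose, so q_rxn = −|q_surr| = -5.003 kJ
ΔH = q_rxn / n = -58.84 kJ/mol

ΔH = -58.8 kJ/mol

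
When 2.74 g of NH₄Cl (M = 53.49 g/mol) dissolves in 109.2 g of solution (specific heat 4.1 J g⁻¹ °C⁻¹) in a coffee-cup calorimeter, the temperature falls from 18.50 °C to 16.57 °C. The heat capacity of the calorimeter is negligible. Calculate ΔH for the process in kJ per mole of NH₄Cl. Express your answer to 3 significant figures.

ΔH = 16.9 kJ/mol

|ΔT| = |16.57 − 18.50| = 1.93 °C
|q_surr| = (109.2 × 4.1) × 1.93 = 447.72 × 1.93 = 864.1 J
n(NH₄Cl) = 2.74 / 53.49 = 0.05122 mol
Temperature fell, so q_rxn = +|q_surr| = 0.8641 kJ
ΔH = q_rxn / n = 16.87 kJ/mol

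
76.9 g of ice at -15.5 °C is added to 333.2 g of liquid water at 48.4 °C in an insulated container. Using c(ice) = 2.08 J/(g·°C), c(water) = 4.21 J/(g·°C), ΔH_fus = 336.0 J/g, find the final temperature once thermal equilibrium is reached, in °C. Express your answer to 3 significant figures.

Heat to bring ice to 0 °C and melt it: q₁ = 76.9×2.08×15.5 + 76.9×336.0 = 28318 J
Heat the water can supply cooling to 0 °C: 333.2×4.21×48.4 = 67894.2 J > q₁, so all ice melts.
Energy balance: 333.2×4.21×(48.4 − T) = 28318 + 76.9×4.21×(T − 0)
1402.772(48.4 − T) = 28318 + 323.749 T
67894.2 − 28318 = 1726.521 T
T = 39576.2 / 1726.521 = 22.92 °C

T_f = 22.9 °C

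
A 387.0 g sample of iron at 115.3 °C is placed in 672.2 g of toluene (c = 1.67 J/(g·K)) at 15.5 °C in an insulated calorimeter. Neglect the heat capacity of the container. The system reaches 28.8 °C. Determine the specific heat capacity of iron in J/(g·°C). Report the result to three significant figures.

c = 0.446 J/(g·°C)

q_gained = (672.2 × 1.67) × (28.8 − 15.5) = 14930 J
q_lost = 387.0 × c × (115.3 − 28.8) = 33475.5 c
Set equal: c = 14930 / 33475.5 = 0.446 J/(g·°C)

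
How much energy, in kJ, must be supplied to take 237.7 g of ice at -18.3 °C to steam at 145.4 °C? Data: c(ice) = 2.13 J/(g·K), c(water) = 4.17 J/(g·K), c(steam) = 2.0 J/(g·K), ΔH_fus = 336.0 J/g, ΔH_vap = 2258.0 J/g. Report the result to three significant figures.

q1 (heat ice -18.3→0.0 °C): 237.7 × 2.13 × 18.3 = 9265 J
q2 (melt at 0 °C): 237.7 × 336.0 = 79867 J
q3 (heat water 0.0→100.0 °C): 237.7 × 4.17 × 100.0 = 99121 J
q4 (vaporize at 100 °C): 237.7 × 2258.0 = 536727 J
q5 (heat steam 100.0→145.4 °C): 237.7 × 2.0 × 45.4 = 21583 J
Total: 9265 + 79867 + 99121 + 536727 + 21583 = 746563 J = 747 kJ

q = 747 kJ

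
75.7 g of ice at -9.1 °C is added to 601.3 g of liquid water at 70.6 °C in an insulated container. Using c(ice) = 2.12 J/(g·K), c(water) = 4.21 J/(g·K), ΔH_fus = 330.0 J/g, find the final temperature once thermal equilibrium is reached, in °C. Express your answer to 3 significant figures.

T_f = 53.4 °C

Heat to bring ice to 0 °C and melt it: q₁ = 75.7×2.12×9.1 + 75.7×330.0 = 26441 J
Heat the water can supply cooling to 0 °C: 601.3×4.21×70.6 = 178722 J > q₁, so all ice melts.
Energy balance: 601.3×4.21×(70.6 − T) = 26441 + 75.7×4.21×(T − 0)
2531.473(70.6 − T) = 26441 + 318.697 T
178722 − 26441 = 2850.170 T
T = 152281 / 2850.170 = 53.43 °C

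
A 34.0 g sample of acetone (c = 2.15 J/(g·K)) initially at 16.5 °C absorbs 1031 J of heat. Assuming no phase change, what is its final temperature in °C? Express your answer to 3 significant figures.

ΔT = q / (m c) = 1031 / (34.0 × 2.15) = 14.10 °C
T_f = 16.5 + 14.10 = 30.60 °C

T_f = 30.6 °C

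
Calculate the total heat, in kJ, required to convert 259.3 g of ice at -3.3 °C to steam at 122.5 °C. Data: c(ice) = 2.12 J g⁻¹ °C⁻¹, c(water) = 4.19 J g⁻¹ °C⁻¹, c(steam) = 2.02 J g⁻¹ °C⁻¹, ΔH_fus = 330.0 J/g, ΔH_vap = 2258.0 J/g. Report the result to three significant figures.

q = 793 kJ

q1 (heat ice -3.3→0.0 °C): 259.3 × 2.12 × 3.3 = 1814 J
q2 (melt at 0 °C): 259.3 × 330.0 = 85569 J
q3 (heat water 0.0→100.0 °C): 259.3 × 4.19 × 100.0 = 108647 J
q4 (vaporize at 100 °C): 259.3 × 2258.0 = 585499 J
q5 (heat steam 100.0→122.5 °C): 259.3 × 2.02 × 22.5 = 11785 J
Total: 1814 + 85569 + 108647 + 585499 + 11785 = 793314 J = 793 kJ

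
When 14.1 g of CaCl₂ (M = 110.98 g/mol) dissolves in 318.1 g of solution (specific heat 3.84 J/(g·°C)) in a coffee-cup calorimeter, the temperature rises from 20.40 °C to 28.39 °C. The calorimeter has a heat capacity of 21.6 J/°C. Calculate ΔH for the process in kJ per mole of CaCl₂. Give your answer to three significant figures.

|ΔT| = |28.39 − 20.40| = 7.99 °C
|q_surr| = (318.1 × 3.84 + 21.6) × 7.99 = 1243.104 × 7.99 = 9932 J
n(CaCl₂) = 14.1 / 110.98 = 0.1270 mol
Temperature rose, so q_rxn = −|q_surr| = -9.932 kJ
ΔH = q_rxn / n = -78.20 kJ/mol

ΔH = -78.2 kJ/mol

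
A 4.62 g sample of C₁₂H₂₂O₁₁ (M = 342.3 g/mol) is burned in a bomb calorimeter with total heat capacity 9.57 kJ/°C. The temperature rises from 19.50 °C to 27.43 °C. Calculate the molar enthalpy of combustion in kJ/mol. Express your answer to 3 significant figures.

ΔT = 27.43 − 19.50 = 7.93 °C
q_cal = C_cal × ΔT = 9.57 × 7.93 = 75.8901 kJ
n = 4.62 / 342.3 = 0.01350 mol
q_rxn = −q_cal = -75.8901 kJ
ΔH = -75.8901 / 0.01350 = -5621 kJ/mol

ΔH = -5620 kJ/mol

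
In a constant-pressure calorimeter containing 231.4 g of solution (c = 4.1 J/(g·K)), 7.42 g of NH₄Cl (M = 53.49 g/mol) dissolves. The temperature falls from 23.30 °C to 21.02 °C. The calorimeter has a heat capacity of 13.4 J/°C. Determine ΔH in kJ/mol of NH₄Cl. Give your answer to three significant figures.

|ΔT| = |21.02 − 23.30| = 2.28 °C
|q_surr| = (231.4 × 4.1 + 13.4) × 2.28 = 962.14 × 2.28 = 2194 J
n(NH₄Cl) = 7.42 / 53.49 = 0.1387 mol
Temperature fell, so q_rxn = +|q_surr| = 2.194 kJ
ΔH = q_rxn / n = 15.82 kJ/mol

ΔH = 15.8 kJ/mol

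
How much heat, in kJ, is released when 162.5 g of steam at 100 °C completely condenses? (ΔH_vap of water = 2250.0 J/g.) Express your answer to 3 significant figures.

q = m × ΔH_vap = 162.5 × 2250.0 = 365600 J = 366 kJ

q = 366 kJ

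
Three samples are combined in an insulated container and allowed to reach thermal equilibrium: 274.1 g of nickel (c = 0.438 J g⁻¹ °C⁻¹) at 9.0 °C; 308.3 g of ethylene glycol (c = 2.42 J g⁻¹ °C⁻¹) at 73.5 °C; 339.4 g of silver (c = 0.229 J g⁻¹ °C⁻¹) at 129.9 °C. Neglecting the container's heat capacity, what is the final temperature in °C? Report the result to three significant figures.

Σ mᵢcᵢ(T − Tᵢ) = 0  ⇒  T = Σ mᵢcᵢTᵢ / Σ mᵢcᵢ
Σ mᵢcᵢ = 274.1×0.438 + 308.3×2.42 + 339.4×0.229 = 943.8644
Σ mᵢcᵢTᵢ = 120.0558×9.0 + 746.086×73.5 + 77.7226×129.9 = 66014
T = 66014 / 943.8644 = 69.94 °C

T_f = 69.9 °C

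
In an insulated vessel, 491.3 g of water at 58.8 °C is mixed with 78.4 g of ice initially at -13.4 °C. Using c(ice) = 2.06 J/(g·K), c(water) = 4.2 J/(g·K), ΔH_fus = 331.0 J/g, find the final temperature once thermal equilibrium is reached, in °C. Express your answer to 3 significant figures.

Heat to bring ice to 0 °C and melt it: q₁ = 78.4×2.06×13.4 + 78.4×331.0 = 28115 J
Heat the water can supply cooling to 0 °C: 491.3×4.2×58.8 = 121331 J > q₁, so all ice melts.
Energy balance: 491.3×4.2×(58.8 − T) = 28115 + 78.4×4.2×(T − 0)
2063.46(58.8 − T) = 28115 + 329.28 T
121331 − 28115 = 2392.74 T
T = 93216 / 2392.74 = 38.96 °C

T_f = 39.0 °C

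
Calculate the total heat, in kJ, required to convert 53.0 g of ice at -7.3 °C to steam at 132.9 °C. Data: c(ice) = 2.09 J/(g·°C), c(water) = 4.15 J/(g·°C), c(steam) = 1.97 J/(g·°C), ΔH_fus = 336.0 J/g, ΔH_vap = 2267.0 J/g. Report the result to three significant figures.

q = 164 kJ

q1 (heat ice -7.3→0.0 °C): 53.0 × 2.09 × 7.3 = 809 J
q2 (melt at 0 °C): 53.0 × 336.0 = 17808 J
q3 (heat water 0.0→100.0 °C): 53.0 × 4.15 × 100.0 = 21995 J
q4 (vaporize at 100 °C): 53.0 × 2267.0 = 120151 J
q5 (heat steam 100.0→132.9 °C): 53.0 × 1.97 × 32.9 = 3435 J
Total: 809 + 17808 + 21995 + 120151 + 3435 = 164198 J = 164 kJ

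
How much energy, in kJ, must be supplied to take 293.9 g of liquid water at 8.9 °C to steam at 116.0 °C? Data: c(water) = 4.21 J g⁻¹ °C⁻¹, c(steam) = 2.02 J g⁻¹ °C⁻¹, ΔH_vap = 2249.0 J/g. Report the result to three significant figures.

q1 (heat water 8.9→100.0 °C): 293.9 × 4.21 × 91.1 = 112720 J
q2 (vaporize at 100 °C): 293.9 × 2249.0 = 660981 J
q3 (heat steam 100.0→116.0 °C): 293.9 × 2.02 × 16.0 = 9499 J
Total: 112720 + 660981 + 9499 = 783200 J = 783 kJ

q = 783 kJ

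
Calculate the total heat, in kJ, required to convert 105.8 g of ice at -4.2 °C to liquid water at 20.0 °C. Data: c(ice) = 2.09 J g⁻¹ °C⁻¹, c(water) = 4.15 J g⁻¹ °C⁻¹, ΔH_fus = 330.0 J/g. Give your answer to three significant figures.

q1 (heat ice -4.2→0.0 °C): 105.8 × 2.09 × 4.2 = 929 J
q2 (melt at 0 °C): 105.8 × 330.0 = 34914 J
q3 (heat water 0.0→20.0 °C): 105.8 × 4.15 × 20.0 = 8781 J
Total: 929 + 34914 + 8781 = 44624 J = 44.6 kJ

q = 44.6 kJ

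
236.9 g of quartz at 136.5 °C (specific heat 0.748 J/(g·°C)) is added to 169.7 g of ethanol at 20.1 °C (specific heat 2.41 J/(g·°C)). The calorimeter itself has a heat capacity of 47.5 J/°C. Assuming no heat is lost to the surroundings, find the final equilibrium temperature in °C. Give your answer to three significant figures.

Heat lost by quartz = heat gained by ethanol + calorimeter.
(236.9)(0.748)(136.5 − T) = [(169.7)(2.41) + 47.5](T − 20.1)
177.2012 (136.5 − T) = 456.477 (T − 20.1)
24187.96 − 177.2012 T = 456.477 T − 9175.188
33363.148 = 633.6782 T
T = 52.64999 °C

T_f = 52.6 °C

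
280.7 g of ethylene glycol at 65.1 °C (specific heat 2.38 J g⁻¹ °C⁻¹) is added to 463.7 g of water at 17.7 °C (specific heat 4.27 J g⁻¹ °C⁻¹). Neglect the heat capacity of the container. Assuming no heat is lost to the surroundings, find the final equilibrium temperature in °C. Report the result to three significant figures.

Heat lost by ethylene glycol = heat gained by water.
(280.7)(2.38)(65.1 − T) = (463.7)(4.27)(T − 17.7)
668.066 (65.1 − T) = 1979.999 (T − 17.7)
43491 − 668.066 T = 1979.999 T − 35046
78537 = 2648.065 T
T = 29.66 °C

T_f = 29.7 °C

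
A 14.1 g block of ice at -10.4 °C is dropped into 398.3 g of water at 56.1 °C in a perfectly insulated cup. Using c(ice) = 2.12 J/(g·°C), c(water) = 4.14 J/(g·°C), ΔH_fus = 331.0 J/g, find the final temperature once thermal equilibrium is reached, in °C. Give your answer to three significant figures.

Heat to bring ice to 0 °C and melt it: q₁ = 14.1×2.12×10.4 + 14.1×331.0 = 4978.0 J
Heat the water can supply cooling to 0 °C: 398.3×4.14×56.1 = 92506.8 J > q₁, so all ice melts.
Energy balance: 398.3×4.14×(56.1 − T) = 4978.0 + 14.1×4.14×(T − 0)
1648.962(56.1 − T) = 4978.0 + 58.374 T
92506.8 − 4978.0 = 1707.336 T
T = 87528.8 / 1707.336 = 51.27 °C

T_f = 51.3 °C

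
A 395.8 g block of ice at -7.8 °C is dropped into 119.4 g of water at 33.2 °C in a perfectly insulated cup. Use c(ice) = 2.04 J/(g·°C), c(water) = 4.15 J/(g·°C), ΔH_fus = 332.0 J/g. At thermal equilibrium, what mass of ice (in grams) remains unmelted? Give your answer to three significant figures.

m_ice remaining = 365 g

Heat to warm all ice to 0 °C: 395.8×2.04×7.8 = 6298.0 J
Heat released by water cooling to 0 °C: 119.4×4.15×33.2 = 16451 J
16451 J < 6298.0 + 395.8×332.0 = 137703.6 J, so not all ice melts; final T = 0 °C.
Heat left for melting: 16451 − 6298.0 = 10153.0 J
Mass melted = 10153.0 / 332.0 = 30.58 g
Ice remaining = 395.8 − 30.58 = 365.22 g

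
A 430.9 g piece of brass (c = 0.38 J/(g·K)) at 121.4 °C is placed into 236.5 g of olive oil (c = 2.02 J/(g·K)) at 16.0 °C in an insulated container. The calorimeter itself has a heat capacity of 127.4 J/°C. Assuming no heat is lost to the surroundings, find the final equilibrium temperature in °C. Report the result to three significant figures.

T_f = 38.4 °C

Heat lost by brass = heat gained by olive oil + calorimeter.
(430.9)(0.38)(121.4 − T) = [(236.5)(2.02) + 127.4](T − 16.0)
163.742 (121.4 − T) = 605.13 (T − 16.0)
19878 − 163.742 T = 605.13 T − 9682.1
29560.1 = 768.872 T
T = 38.446 °C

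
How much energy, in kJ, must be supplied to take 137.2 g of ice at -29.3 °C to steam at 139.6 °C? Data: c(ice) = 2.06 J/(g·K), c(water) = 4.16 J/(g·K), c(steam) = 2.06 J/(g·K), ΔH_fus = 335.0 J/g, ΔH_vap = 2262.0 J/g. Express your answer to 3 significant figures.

q = 433 kJ

q1 (heat ice -29.3→0.0 °C): 137.2 × 2.06 × 29.3 = 8281 J
q2 (melt at 0 °C): 137.2 × 335.0 = 45962 J
q3 (heat water 0.0→100.0 °C): 137.2 × 4.16 × 100.0 = 57075 J
q4 (vaporize at 100 °C): 137.2 × 2262.0 = 310346 J
q5 (heat steam 100.0→139.6 °C): 137.2 × 2.06 × 39.6 = 11192 J
Total: 8281 + 45962 + 57075 + 310346 + 11192 = 432856 J = 433 kJ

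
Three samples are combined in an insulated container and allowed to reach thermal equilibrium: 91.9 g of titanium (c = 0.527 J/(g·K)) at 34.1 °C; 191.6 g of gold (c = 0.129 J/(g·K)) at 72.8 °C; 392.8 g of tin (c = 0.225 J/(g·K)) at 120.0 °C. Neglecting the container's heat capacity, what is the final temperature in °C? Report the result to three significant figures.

T_f = 87.0 °C

Σ mᵢcᵢ(T − Tᵢ) = 0  ⇒  T = Σ mᵢcᵢTᵢ / Σ mᵢcᵢ
Σ mᵢcᵢ = 91.9×0.527 + 191.6×0.129 + 392.8×0.225 = 161.5277
Σ mᵢcᵢTᵢ = 48.4313×34.1 + 24.7164×72.8 + 88.38×120.0 = 14056
T = 14056 / 161.5277 = 87.02 °C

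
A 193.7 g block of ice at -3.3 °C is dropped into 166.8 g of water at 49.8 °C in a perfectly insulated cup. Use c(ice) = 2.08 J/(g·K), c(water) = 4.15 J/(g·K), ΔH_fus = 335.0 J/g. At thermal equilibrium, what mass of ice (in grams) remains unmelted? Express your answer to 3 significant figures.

Heat to warm all ice to 0 °C: 193.7×2.08×3.3 = 1329.6 J
Heat released by water cooling to 0 °C: 166.8×4.15×49.8 = 34473 J
34473 J < 1329.6 + 193.7×335.0 = 66219.1 J, so not all ice melts; final T = 0 °C.
Heat left for melting: 34473 − 1329.6 = 33143.4 J
Mass melted = 33143.4 / 335.0 = 98.94 g
Ice remaining = 193.7 − 98.94 = 94.76 g

m_ice remaining = 94.8 g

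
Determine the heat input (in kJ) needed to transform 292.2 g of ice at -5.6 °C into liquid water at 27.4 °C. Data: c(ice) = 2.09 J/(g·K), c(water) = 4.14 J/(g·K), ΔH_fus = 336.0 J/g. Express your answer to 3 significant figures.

q1 (heat ice -5.6→0.0 °C): 292.2 × 2.09 × 5.6 = 3420 J
q2 (melt at 0 °C): 292.2 × 336.0 = 98179 J
q3 (heat water 0.0→27.4 °C): 292.2 × 4.14 × 27.4 = 33146 J
Total: 3420 + 98179 + 33146 = 134745 J = 135 kJ

q = 135 kJ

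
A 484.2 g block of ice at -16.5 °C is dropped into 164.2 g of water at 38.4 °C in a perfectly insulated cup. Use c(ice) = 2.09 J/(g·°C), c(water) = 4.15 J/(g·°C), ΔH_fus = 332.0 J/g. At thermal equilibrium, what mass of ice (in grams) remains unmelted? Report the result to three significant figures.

Heat to warm all ice to 0 °C: 484.2×2.09×16.5 = 16698 J
Heat released by water cooling to 0 °C: 164.2×4.15×38.4 = 26167 J
26167 J < 16698 + 484.2×332.0 = 177452.4 J, so not all ice melts; final T = 0 °C.
Heat left for melting: 26167 − 16698 = 9469 J
Mass melted = 9469 / 332.0 = 28.52 g
Ice remaining = 484.2 − 28.52 = 455.68 g

m_ice remaining = 456 g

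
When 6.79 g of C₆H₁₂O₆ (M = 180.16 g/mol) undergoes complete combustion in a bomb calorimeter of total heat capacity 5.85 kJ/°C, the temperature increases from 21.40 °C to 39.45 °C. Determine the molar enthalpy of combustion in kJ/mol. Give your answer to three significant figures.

ΔH = -2800 kJ/mol

ΔT = 39.45 − 21.40 = 18.05 °C
q_cal = C_cal × ΔT = 5.85 × 18.05 = 105.5925 kJ
n = 6.79 / 180.16 = 0.03769 mol
q_rxn = −q_cal = -105.5925 kJ
ΔH = -105.5925 / 0.03769 = -2802 kJ/mol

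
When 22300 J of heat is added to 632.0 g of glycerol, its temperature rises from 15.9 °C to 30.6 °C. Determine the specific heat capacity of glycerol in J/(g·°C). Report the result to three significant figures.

c = q / (m ΔT) = 22300 / (632.0 × 14.7)
c = 22300 / 9290.4 = 2.40 J/(g·°C)

c = 2.40 J/(g·°C)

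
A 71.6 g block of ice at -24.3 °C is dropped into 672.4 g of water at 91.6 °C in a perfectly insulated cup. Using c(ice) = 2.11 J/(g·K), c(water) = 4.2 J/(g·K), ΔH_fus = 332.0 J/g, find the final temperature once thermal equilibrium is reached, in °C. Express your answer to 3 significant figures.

Heat to bring ice to 0 °C and melt it: q₁ = 71.6×2.11×24.3 + 71.6×332.0 = 27442 J
Heat the water can supply cooling to 0 °C: 672.4×4.2×91.6 = 258686 J > q₁, so all ice melts.
Energy balance: 672.4×4.2×(91.6 − T) = 27442 + 71.6×4.2×(T − 0)
2824.08(91.6 − T) = 27442 + 300.72 T
258686 − 27442 = 3124.80 T
T = 231244 / 3124.80 = 74.00 °C

T_f = 74.0 °C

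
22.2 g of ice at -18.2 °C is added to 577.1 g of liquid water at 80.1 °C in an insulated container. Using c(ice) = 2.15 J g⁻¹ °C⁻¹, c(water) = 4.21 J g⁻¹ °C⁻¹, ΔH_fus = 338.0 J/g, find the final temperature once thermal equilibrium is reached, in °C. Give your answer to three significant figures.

Heat to bring ice to 0 °C and melt it: q₁ = 22.2×2.15×18.2 + 22.2×338.0 = 8372.3 J
Heat the water can supply cooling to 0 °C: 577.1×4.21×80.1 = 194610 J > q₁, so all ice melts.
Energy balance: 577.1×4.21×(80.1 − T) = 8372.3 + 22.2×4.21×(T − 0)
2429.591(80.1 − T) = 8372.3 + 93.462 T
194610 − 8372.3 = 2523.053 T
T = 186237.7 / 2523.053 = 73.81 °C

T_f = 73.8 °C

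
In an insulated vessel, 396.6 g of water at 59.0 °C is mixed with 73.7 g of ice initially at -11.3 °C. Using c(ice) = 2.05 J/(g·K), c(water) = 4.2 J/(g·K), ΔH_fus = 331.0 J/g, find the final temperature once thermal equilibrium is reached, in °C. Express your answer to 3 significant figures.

Heat to bring ice to 0 °C and melt it: q₁ = 73.7×2.05×11.3 + 73.7×331.0 = 26102 J
Heat the water can supply cooling to 0 °C: 396.6×4.2×59.0 = 98277.5 J > q₁, so all ice melts.
Energy balance: 396.6×4.2×(59.0 − T) = 26102 + 73.7×4.2×(T − 0)
1665.72(59.0 − T) = 26102 + 309.54 T
98277.5 − 26102 = 1975.26 T
T = 72175.5 / 1975.26 = 36.54 °C

T_f = 36.5 °C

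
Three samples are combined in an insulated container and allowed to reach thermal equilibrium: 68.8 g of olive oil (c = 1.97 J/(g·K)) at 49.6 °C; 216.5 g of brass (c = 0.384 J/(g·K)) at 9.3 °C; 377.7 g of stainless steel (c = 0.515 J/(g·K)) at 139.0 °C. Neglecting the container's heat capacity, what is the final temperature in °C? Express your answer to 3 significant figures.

Σ mᵢcᵢ(T − Tᵢ) = 0  ⇒  T = Σ mᵢcᵢTᵢ / Σ mᵢcᵢ
Σ mᵢcᵢ = 68.8×1.97 + 216.5×0.384 + 377.7×0.515 = 413.1875
Σ mᵢcᵢTᵢ = 135.536×49.6 + 83.136×9.3 + 194.5155×139.0 = 34533
T = 34533 / 413.1875 = 83.58 °C

T_f = 83.6 °C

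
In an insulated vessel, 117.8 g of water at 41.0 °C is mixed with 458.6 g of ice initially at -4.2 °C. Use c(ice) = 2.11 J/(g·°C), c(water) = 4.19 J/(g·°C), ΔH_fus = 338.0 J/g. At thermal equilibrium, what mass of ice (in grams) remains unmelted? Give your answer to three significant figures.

Heat to warm all ice to 0 °C: 458.6×2.11×4.2 = 4064.1 J
Heat released by water cooling to 0 °C: 117.8×4.19×41.0 = 20237 J
20237 J < 4064.1 + 458.6×338.0 = 159070.9 J, so not all ice melts; final T = 0 °C.
Heat left for melting: 20237 − 4064.1 = 16172.9 J
Mass melted = 16172.9 / 338.0 = 47.85 g
Ice remaining = 458.6 − 47.85 = 410.75 g

m_ice remaining = 411 g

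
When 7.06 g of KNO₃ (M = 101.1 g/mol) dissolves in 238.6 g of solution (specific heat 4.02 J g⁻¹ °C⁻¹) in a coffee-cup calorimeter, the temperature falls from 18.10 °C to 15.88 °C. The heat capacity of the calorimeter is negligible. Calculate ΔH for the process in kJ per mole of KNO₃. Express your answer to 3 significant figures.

ΔH = 30.5 kJ/mol

|ΔT| = |15.88 − 18.10| = 2.22 °C
|q_surr| = (238.6 × 4.02) × 2.22 = 959.172 × 2.22 = 2129 J
n(KNO₃) = 7.06 / 101.1 = 0.06983 mol
Temperature fell, so q_rxn = +|q_surr| = 2.129 kJ
ΔH = q_rxn / n = 30.49 kJ/mol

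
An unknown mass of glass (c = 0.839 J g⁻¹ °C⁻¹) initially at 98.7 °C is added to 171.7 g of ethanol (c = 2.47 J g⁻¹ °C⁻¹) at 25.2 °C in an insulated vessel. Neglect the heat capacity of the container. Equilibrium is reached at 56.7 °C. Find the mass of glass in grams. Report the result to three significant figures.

q_gained = (171.7 × 2.47) × (56.7 − 25.2) = 13360 J
q_lost = m × 0.839 × (98.7 − 56.7) = 35.238 m
m = 13360 / 35.238 = 379 g

m = 379 g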